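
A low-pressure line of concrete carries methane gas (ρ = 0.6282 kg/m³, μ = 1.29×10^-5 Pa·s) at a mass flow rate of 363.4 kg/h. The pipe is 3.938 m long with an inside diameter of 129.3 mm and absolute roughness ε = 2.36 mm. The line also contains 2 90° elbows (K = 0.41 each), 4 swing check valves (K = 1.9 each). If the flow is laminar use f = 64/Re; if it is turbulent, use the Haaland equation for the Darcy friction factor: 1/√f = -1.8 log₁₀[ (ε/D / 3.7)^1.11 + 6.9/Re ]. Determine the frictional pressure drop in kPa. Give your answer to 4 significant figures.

ΔP ≈ 0.4642 kPa

ṁ = 363.4 kg/h = 363.4/3600 = 0.1009 kg/s.
A = πD²/4 = π(0.1293)²/4 = 0.01313 m²; mean velocity V = ṁ/(ρA) = 0.1009/(0.6282 · 0.01313) = 12.24 m/s.
Reynolds number Re = ρVD/μ = 0.6282 · 12.24 · 0.1293 / 1.29e-05 = 7.706e+04.
Re > 4000 → turbulent. Relative roughness ε/D = 0.00236/0.1293 = 0.0183. Haaland: 1/√f = -1.8 log₁₀[(0.0183/3.7)^1.11 + 6.9/7.706e+04] = -1.8 log₁₀[0.00275 + 8.95e-05] = 4.584, so f = 0.04759.
Total minor-loss coefficient ΣK = 2·0.41 + 4·1.9 = 8.42.
ΔP = [f·L/D + ΣK]·(ρV²/2) = [0.04759·3.938/0.1293 + 8.42]·(0.6282·12.24²/2) = [1.449 + 8.42]·47.04 = 464.2 Pa.
ΔP = 464.2 Pa = 0.4642 kPa.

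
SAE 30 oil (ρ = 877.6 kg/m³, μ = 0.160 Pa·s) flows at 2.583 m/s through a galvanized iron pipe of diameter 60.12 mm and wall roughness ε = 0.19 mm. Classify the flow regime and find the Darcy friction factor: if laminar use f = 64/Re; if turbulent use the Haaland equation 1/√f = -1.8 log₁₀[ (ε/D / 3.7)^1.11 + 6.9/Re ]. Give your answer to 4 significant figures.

Re = ρVD/μ = 877.6·2.583·0.06012/0.16 = 851.8.
Re < 2300 → laminar, so f = 64/Re = 0.07514 (roughness is irrelevant in laminar flow).

f ≈ 0.07514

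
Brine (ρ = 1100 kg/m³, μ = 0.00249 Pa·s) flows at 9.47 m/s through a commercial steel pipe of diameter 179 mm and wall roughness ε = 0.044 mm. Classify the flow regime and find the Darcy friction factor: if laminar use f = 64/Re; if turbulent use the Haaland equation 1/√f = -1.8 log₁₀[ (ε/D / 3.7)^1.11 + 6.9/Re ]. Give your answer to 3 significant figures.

f ≈ 0.0153

Re = ρVD/μ = 1100·9.47·0.179/0.00249 = 7.489e+05.
Re > 4000 → turbulent. ε/D = 4.4e-05/0.179 = 0.000246; Haaland: 1/√f = -1.8 log₁₀[2.31e-05 + 9.21e-06] = 8.084, so f = 0.0153.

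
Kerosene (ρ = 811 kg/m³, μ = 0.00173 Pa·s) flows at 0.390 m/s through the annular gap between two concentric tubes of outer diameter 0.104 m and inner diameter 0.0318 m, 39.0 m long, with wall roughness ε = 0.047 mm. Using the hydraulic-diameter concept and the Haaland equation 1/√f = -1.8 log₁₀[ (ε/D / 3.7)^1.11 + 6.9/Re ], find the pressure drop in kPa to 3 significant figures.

ΔP ≈ 0.986 kPa

Hydraulic diameter D_h = 4A/P = D_o - D_i = 0.104 - 0.0318 = 0.0722 m.
Re = ρVD_h/μ = 811·0.39·0.0722/0.00173 = 1.32e+04.
ε/D_h = 4.7e-05/0.0722 = 0.000651; Haaland gives 1/√f = -1.8 log₁₀[6.8e-05+0.000523] = 5.812, so f = 0.02961.
ΔP = f(L/D_h)(ρV²/2) = 0.02961·39/0.0722·61.68 = 986.4 Pa.
ΔP = 0.986 kPa.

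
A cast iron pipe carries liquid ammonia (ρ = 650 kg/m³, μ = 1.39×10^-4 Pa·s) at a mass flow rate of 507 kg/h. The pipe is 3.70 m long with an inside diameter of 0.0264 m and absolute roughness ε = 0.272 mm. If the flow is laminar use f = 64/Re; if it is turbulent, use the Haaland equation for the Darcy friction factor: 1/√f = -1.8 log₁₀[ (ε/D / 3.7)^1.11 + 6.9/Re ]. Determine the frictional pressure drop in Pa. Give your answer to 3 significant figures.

ΔP ≈ 282 Pa

ṁ = 507 kg/h = 507/3600 = 0.1408 kg/s.
A = πD²/4 = π(0.0264)²/4 = 0.0005474 m²; mean velocity V = ṁ/(ρA) = 0.1408/(650 · 0.0005474) = 0.3958 m/s.
Reynolds number Re = ρVD/μ = 650 · 0.3958 · 0.0264 / 0.000139 = 4.886e+04.
Re > 4000 → turbulent. Relative roughness ε/D = 0.000272/0.0264 = 0.0103. Haaland: 1/√f = -1.8 log₁₀[(0.0103/3.7)^1.11 + 6.9/4.886e+04] = -1.8 log₁₀[0.00146 + 0.000141] = 5.033, so f = 0.03948.
Darcy-Weisbach: ΔP = f(L/D)(ρV²/2) = 0.03948·(3.7/0.0264)·(650·0.3958²/2) = 0.03948·140.2·50.92 = 281.7 Pa.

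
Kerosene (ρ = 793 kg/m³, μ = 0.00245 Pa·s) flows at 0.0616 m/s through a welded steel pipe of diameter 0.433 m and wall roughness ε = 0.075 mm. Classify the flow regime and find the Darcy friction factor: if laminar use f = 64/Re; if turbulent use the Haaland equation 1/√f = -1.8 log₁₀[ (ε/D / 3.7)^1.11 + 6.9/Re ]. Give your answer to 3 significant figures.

Re = ρVD/μ = 793·0.0616·0.433/0.00245 = 8633.
Re > 4000 → turbulent. ε/D = 7.5e-05/0.433 = 0.000173; Haaland: 1/√f = -1.8 log₁₀[1.56e-05 + 0.000799] = 5.56, so f = 0.03235.

f ≈ 0.0323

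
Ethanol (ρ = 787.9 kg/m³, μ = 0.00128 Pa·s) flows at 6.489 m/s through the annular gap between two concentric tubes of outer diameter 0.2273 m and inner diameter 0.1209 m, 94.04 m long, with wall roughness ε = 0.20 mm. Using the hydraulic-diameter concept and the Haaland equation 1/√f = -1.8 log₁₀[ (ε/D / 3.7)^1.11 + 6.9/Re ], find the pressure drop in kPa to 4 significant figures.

ΔP ≈ 344.2 kPa

Hydraulic diameter D_h = 4A/P = D_o - D_i = 0.2273 - 0.1209 = 0.1064 m.
Re = ρVD_h/μ = 787.9·6.489·0.1064/0.00128 = 4.25e+05.
ε/D_h = 0.0002/0.1064 = 0.00188; Haaland gives 1/√f = -1.8 log₁₀[0.000221+1.62e-05] = 6.526, so f = 0.02348.
ΔP = f(L/D_h)(ρV²/2) = 0.02348·94.04/0.1064·1.659e+04 = 3.442e+05 Pa.
ΔP = 344.2 kPa.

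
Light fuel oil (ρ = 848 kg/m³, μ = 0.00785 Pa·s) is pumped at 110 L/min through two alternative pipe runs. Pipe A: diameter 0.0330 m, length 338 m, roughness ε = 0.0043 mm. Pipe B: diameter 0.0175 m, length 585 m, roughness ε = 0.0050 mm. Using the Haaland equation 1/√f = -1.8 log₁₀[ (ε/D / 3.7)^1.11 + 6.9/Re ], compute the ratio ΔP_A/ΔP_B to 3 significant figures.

ΔP_A/ΔP_B ≈ 0.0285

Pipe A: V = Q/A = 0.001833/0.0008553 = 2.144 m/s; Re = 7641; ε/D = 0.00013; Haaland → f = 0.03342; ΔP_A = f(L/D)(ρV²/2) = 6.669e+05 Pa.
Pipe B: V = Q/A = 0.001833/0.0002405 = 7.622 m/s; Re = 1.441e+04; ε/D = 0.000286; Haaland → f = 0.02841; ΔP_B = f(L/D)(ρV²/2) = 2.34e+07 Pa.
ΔP_A/ΔP_B = 6.669e+05/2.34e+07 = 0.0285.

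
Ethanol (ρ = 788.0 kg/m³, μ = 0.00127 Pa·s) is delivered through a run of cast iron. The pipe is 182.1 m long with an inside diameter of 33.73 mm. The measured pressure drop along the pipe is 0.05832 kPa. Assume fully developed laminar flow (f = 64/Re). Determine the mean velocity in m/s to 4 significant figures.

For laminar flow, f = 64/Re with Re = ρVD/μ, so Darcy-Weisbach reduces to ΔP = 32μLV/D². Solving for V: V = ΔP·D²/(32μL) = 58.32·(0.03373)²/(32·0.00127·182.1) = 0.008966 m/s.
Check: Re = ρVD/μ = 788·0.008966·0.03373/0.00127 = 187.6 < 2300, so the laminar assumption holds.

V ≈ 0.008966 m/s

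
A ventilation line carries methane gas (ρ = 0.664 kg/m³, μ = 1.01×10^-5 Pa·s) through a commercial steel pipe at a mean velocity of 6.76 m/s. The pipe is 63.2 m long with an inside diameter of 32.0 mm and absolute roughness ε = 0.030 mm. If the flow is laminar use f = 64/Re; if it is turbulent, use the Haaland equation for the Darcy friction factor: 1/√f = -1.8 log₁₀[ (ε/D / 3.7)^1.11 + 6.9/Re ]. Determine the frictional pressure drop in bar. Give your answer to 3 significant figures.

Reynolds number Re = ρVD/μ = 0.664 · 6.76 · 0.032 / 1.01e-05 = 1.422e+04.
Re > 4000 → turbulent. Relative roughness ε/D = 3e-05/0.032 = 0.000937. Haaland: 1/√f = -1.8 log₁₀[(0.000937/3.7)^1.11 + 6.9/1.422e+04] = -1.8 log₁₀[0.000102 + 0.000485] = 5.816, so f = 0.02956.
Darcy-Weisbach: ΔP = f(L/D)(ρV²/2) = 0.02956·(63.2/0.032)·(0.664·6.76²/2) = 0.02956·1975·15.17 = 885.7 Pa.
ΔP = 885.7 Pa = 0.00886 bar.

ΔP ≈ 0.00886 bar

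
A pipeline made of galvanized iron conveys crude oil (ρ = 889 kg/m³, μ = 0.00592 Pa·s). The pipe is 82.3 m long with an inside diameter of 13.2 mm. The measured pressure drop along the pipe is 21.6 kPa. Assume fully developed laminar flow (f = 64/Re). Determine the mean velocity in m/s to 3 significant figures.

V ≈ 0.241 m/s

For laminar flow, f = 64/Re with Re = ρVD/μ, so Darcy-Weisbach reduces to ΔP = 32μLV/D². Solving for V: V = ΔP·D²/(32μL) = 2.16e+04·(0.0132)²/(32·0.00592·82.3) = 0.2414 m/s.
Check: Re = ρVD/μ = 889·0.2414·0.0132/0.00592 = 478.5 < 2300, so the laminar assumption holds.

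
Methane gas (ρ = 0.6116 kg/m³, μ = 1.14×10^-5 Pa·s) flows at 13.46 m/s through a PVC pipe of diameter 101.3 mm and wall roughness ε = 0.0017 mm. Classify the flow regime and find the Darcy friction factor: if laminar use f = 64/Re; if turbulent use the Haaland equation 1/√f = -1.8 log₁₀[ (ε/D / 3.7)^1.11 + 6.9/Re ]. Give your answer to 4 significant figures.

Re = ρVD/μ = 0.6116·13.46·0.1013/1.14e-05 = 7.315e+04.
Re > 4000 → turbulent. ε/D = 1.7e-06/0.1013 = 1.68e-05; Haaland: 1/√f = -1.8 log₁₀[1.17e-06 + 9.43e-05] = 7.236, so f = 0.0191.

f ≈ 0.01910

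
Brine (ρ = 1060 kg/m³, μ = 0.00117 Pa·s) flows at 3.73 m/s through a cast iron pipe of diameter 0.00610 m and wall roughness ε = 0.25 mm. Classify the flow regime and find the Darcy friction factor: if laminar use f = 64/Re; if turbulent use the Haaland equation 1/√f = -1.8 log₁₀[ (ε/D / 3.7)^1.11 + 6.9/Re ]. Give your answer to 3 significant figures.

f ≈ 0.0668

Re = ρVD/μ = 1060·3.73·0.0061/0.00117 = 2.061e+04.
Re > 4000 → turbulent. ε/D = 0.00025/0.0061 = 0.041; Haaland: 1/√f = -1.8 log₁₀[0.00675 + 0.000335] = 3.869, so f = 0.06679.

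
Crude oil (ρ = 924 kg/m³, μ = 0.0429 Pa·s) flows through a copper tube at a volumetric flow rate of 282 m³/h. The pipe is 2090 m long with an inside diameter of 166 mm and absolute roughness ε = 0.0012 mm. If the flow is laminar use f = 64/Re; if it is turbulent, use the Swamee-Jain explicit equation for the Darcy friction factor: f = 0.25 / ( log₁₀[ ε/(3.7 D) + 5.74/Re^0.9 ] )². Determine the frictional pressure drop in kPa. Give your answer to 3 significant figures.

Q = 282 m³/h = 282/3600 = 0.07833 m³/s.
Cross-sectional area A = πD²/4 = π(0.166)²/4 = 0.02164 m²; mean velocity V = Q/A = 0.07833/0.02164 = 3.619 m/s.
Reynolds number Re = ρVD/μ = 924 · 3.619 · 0.166 / 0.0429 = 1.294e+04.
Re > 4000 → turbulent. Relative roughness ε/D = 1.2e-06/0.166 = 7.23e-06. Swamee-Jain: f = 0.25/(log₁₀[7.23e-06/3.7 + 5.74/1.294e+04^0.9])² = 0.25/(log₁₀[1.95e-06 + 0.00114])² = 0.25/(-2.941)² = 0.0289.
Darcy-Weisbach: ΔP = f(L/D)(ρV²/2) = 0.0289·(2090/0.166)·(924·3.619²/2) = 0.0289·1.259e+04·6052 = 2.202e+06 Pa.
ΔP = 2.202e+06 Pa = 2200 kPa.

ΔP ≈ 2200 kPa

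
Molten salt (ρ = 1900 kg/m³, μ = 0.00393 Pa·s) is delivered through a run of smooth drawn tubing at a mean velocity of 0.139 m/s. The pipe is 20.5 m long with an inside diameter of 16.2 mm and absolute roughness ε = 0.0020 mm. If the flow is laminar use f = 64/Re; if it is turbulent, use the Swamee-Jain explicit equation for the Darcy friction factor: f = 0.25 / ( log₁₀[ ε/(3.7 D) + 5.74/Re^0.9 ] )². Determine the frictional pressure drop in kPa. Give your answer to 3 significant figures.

Reynolds number Re = ρVD/μ = 1900 · 0.139 · 0.0162 / 0.00393 = 1089.
Re < 2300 → laminar flow, so f = 64/Re = 64/1089 = 0.05879 (the turbulent correlation is not needed).
Darcy-Weisbach: ΔP = f(L/D)(ρV²/2) = 0.05879·(20.5/0.0162)·(1900·0.139²/2) = 0.05879·1265·18.35 = 1365 Pa.
ΔP = 1365 Pa = 1.37 kPa.

ΔP ≈ 1.37 kPa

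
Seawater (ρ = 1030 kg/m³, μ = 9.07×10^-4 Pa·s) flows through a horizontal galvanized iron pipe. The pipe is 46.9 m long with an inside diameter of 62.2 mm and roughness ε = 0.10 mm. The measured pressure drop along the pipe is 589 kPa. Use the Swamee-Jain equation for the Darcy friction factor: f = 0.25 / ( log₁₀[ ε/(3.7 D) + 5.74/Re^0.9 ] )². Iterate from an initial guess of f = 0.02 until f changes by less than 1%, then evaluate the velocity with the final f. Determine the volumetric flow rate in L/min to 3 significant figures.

Q ≈ 1490 L/min

Rearranging Darcy-Weisbach: V = √(2·ΔP·D/(f·L·ρ)). With ε/D = 0.0001/0.0622 = 0.00161, iterate starting from f = 0.02:
  f = 0.02 → V = √(2·5.89e+05·0.0622/(0.02·46.9·1030)) = 8.709 m/s; Re = ρVD/μ = 6.151e+05; f → 0.02257
  f = 0.02257 → V = 8.197 m/s; Re = 5.79e+05; f → 0.0226
Converged (Δf/f < 1%). With the final f = 0.0226: V = √(2·5.89e+05·0.0622/(0.0226·46.9·1030)) = 8.193 m/s.
Q = V·A = 8.193·(π/4·0.0622²) = 0.02489 m³/s = 1490 L/min.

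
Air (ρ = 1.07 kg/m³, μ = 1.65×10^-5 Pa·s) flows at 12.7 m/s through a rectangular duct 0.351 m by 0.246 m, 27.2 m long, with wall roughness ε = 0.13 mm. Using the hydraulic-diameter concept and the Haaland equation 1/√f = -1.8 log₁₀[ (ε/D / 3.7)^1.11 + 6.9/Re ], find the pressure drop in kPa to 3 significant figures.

ΔP ≈ 0.147 kPa

Hydraulic diameter D_h = 4A/P = 4·(0.351·0.246)/(2·(0.351+0.246)) = 0.3454/1.194 = 0.2893 m.
Re = ρVD_h/μ = 1.07·12.7·0.2893/1.65e-05 = 2.382e+05.
ε/D_h = 0.00013/0.2893 = 0.000449; Haaland gives 1/√f = -1.8 log₁₀[4.51e-05+2.9e-05] = 7.435, so f = 0.01809.
ΔP = f(L/D_h)(ρV²/2) = 0.01809·27.2/0.2893·86.29 = 146.8 Pa.
ΔP = 0.147 kPa.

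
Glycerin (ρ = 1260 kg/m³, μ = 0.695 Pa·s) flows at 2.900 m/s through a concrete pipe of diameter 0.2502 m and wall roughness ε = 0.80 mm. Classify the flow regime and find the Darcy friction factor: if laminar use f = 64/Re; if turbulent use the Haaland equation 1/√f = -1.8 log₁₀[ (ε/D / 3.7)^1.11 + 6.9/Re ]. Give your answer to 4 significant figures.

Re = ρVD/μ = 1260·2.9·0.2502/0.695 = 1315.
Re < 2300 → laminar, so f = 64/Re = 0.04865 (roughness is irrelevant in laminar flow).

f ≈ 0.04865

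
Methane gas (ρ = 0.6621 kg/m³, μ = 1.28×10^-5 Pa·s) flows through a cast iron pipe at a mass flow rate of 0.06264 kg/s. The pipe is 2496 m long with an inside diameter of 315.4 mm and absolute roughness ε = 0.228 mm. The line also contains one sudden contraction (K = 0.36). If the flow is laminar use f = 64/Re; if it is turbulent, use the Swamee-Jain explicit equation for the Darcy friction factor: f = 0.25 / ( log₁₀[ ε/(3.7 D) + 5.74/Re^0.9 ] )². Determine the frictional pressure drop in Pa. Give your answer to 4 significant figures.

A = πD²/4 = π(0.3154)²/4 = 0.07813 m²; mean velocity V = ṁ/(ρA) = 0.06264/(0.6621 · 0.07813) = 1.211 m/s.
Reynolds number Re = ρVD/μ = 0.6621 · 1.211 · 0.3154 / 1.28e-05 = 1.976e+04.
Re > 4000 → turbulent. Relative roughness ε/D = 0.000228/0.3154 = 0.000723. Swamee-Jain: f = 0.25/(log₁₀[0.000723/3.7 + 5.74/1.976e+04^0.9])² = 0.25/(log₁₀[0.000195 + 0.000781])² = 0.25/(-3.01)² = 0.02759.
Total minor-loss coefficient ΣK = 1·0.36 = 0.36.
ΔP = [f·L/D + ΣK]·(ρV²/2) = [0.02759·2496/0.3154 + 0.36]·(0.6621·1.211²/2) = [218.3 + 0.36]·0.4854 = 106.2 Pa.

ΔP ≈ 106.2 Pa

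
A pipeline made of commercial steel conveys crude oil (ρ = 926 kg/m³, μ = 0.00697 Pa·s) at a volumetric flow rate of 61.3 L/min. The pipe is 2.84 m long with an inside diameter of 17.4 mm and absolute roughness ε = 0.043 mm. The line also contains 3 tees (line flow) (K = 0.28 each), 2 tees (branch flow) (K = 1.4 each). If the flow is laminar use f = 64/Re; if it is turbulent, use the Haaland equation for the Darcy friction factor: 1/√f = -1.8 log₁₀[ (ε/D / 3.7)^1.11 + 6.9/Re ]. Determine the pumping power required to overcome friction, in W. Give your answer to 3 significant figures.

P ≈ 80.6 W

Q = 61.3 L/min = 61.3/60000 = 0.001022 m³/s.
Cross-sectional area A = πD²/4 = π(0.0174)²/4 = 0.0002378 m²; mean velocity V = Q/A = 0.001022/0.0002378 = 4.297 m/s.
Reynolds number Re = ρVD/μ = 926 · 4.297 · 0.0174 / 0.00697 = 9932.
Re > 4000 → turbulent. Relative roughness ε/D = 4.3e-05/0.0174 = 0.00247. Haaland: 1/√f = -1.8 log₁₀[(0.00247/3.7)^1.11 + 6.9/9932] = -1.8 log₁₀[0.000299 + 0.000695] = 5.405, so f = 0.03423.
Total minor-loss coefficient ΣK = 3·0.28 + 2·1.4 = 3.64.
ΔP = [f·L/D + ΣK]·(ρV²/2) = [0.03423·2.84/0.0174 + 3.64]·(926·4.297²/2) = [5.587 + 3.64]·8547 = 7.886e+04 Pa.
Pumping power P = QΔP = 0.001022·7.886e+04 = 80.57 W = 80.6 W.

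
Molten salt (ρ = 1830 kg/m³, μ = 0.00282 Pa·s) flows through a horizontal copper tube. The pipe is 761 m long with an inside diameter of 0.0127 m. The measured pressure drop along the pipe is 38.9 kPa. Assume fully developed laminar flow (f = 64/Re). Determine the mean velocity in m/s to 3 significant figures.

For laminar flow, f = 64/Re with Re = ρVD/μ, so Darcy-Weisbach reduces to ΔP = 32μLV/D². Solving for V: V = ΔP·D²/(32μL) = 3.89e+04·(0.0127)²/(32·0.00282·761) = 0.09136 m/s.
Check: Re = ρVD/μ = 1830·0.09136·0.0127/0.00282 = 753 < 2300, so the laminar assumption holds.

V ≈ 0.0914 m/s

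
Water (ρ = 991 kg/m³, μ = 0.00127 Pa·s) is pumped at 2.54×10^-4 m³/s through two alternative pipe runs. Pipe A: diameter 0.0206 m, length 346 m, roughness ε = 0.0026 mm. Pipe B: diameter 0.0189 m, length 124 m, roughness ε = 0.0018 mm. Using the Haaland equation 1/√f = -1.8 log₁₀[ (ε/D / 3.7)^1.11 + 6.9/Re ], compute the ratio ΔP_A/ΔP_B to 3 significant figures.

Pipe A: V = Q/A = 0.000254/0.0003333 = 0.7621 m/s; Re = 1.225e+04; ε/D = 0.000126; Haaland → f = 0.02938; ΔP_A = f(L/D)(ρV²/2) = 1.42e+05 Pa.
Pipe B: V = Q/A = 0.000254/0.0002806 = 0.9054 m/s; Re = 1.335e+04; ε/D = 9.52e-05; Haaland → f = 0.02869; ΔP_B = f(L/D)(ρV²/2) = 7.645e+04 Pa.
ΔP_A/ΔP_B = 1.42e+05/7.645e+04 = 1.86.

ΔP_A/ΔP_B ≈ 1.86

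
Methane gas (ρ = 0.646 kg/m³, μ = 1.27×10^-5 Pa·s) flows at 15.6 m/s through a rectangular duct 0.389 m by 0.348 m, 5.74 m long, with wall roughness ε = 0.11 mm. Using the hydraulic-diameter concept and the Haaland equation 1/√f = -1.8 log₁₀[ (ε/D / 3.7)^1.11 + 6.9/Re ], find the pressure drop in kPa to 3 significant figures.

Hydraulic diameter D_h = 4A/P = 4·(0.389·0.348)/(2·(0.389+0.348)) = 0.5415/1.474 = 0.3674 m.
Re = ρVD_h/μ = 0.646·15.6·0.3674/1.27e-05 = 2.915e+05.
ε/D_h = 0.00011/0.3674 = 0.000299; Haaland gives 1/√f = -1.8 log₁₀[2.87e-05+2.37e-05] = 7.706, so f = 0.01684.
ΔP = f(L/D_h)(ρV²/2) = 0.01684·5.74/0.3674·78.61 = 20.69 Pa.
ΔP = 0.0207 kPa.

ΔP ≈ 0.0207 kPa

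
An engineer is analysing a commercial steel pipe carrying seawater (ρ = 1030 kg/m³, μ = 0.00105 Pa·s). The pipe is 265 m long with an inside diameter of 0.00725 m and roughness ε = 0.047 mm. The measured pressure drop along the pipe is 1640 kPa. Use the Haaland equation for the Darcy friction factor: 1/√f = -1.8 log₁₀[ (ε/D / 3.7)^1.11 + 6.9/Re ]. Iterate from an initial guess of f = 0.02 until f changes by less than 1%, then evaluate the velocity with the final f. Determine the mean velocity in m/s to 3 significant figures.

V ≈ 1.50 m/s

Rearranging Darcy-Weisbach: V = √(2·ΔP·D/(f·L·ρ)). With ε/D = 4.7e-05/0.00725 = 0.00648, iterate starting from f = 0.02:
  f = 0.02 → V = √(2·1.64e+06·0.00725/(0.02·265·1030)) = 2.087 m/s; Re = ρVD/μ = 1.484e+04; f → 0.03737
  f = 0.03737 → V = 1.527 m/s; Re = 1.086e+04; f → 0.03876
  f = 0.03876 → V = 1.499 m/s; Re = 1.066e+04; f → 0.03885
Converged (Δf/f < 1%). With the final f = 0.03885: V = √(2·1.64e+06·0.00725/(0.03885·265·1030)) = 1.497 m/s.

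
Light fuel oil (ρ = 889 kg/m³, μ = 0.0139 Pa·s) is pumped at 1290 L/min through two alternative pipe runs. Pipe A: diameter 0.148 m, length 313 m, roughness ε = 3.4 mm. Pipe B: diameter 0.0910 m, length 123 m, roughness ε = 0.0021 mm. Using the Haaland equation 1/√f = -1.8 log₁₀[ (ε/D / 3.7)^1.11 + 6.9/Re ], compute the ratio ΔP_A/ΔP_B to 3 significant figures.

ΔP_A/ΔP_B ≈ 0.467

Pipe A: V = Q/A = 0.0215/0.0172 = 1.25 m/s; Re = 1.183e+04; ε/D = 0.023; Haaland → f = 0.05432; ΔP_A = f(L/D)(ρV²/2) = 7.976e+04 Pa.
Pipe B: V = Q/A = 0.0215/0.006504 = 3.306 m/s; Re = 1.924e+04; ε/D = 2.31e-05; Haaland → f = 0.02603; ΔP_B = f(L/D)(ρV²/2) = 1.709e+05 Pa.
ΔP_A/ΔP_B = 7.976e+04/1.709e+05 = 0.467.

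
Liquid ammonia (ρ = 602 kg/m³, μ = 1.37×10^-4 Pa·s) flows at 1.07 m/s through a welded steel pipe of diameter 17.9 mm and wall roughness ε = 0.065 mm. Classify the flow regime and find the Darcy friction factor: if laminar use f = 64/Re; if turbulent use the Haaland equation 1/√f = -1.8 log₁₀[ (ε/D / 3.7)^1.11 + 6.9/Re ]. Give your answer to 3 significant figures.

f ≈ 0.0289

Re = ρVD/μ = 602·1.07·0.0179/0.000137 = 8.416e+04.
Re > 4000 → turbulent. ε/D = 6.5e-05/0.0179 = 0.00363; Haaland: 1/√f = -1.8 log₁₀[0.000458 + 8.2e-05] = 5.882, so f = 0.02891.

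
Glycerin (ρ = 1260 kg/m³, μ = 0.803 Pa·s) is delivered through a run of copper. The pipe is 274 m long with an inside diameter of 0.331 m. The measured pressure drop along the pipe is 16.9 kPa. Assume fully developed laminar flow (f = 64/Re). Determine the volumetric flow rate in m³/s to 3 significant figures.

Q ≈ 0.0226 m³/s

For laminar flow, f = 64/Re with Re = ρVD/μ, so Darcy-Weisbach reduces to ΔP = 32μLV/D². Solving for V: V = ΔP·D²/(32μL) = 1.69e+04·(0.331)²/(32·0.803·274) = 0.263 m/s.
Check: Re = ρVD/μ = 1260·0.263·0.331/0.803 = 136.6 < 2300, so the laminar assumption holds.
Q = V·A = 0.263·(π/4·0.331²) = 0.02263 m³/s = 0.0226 m³/s.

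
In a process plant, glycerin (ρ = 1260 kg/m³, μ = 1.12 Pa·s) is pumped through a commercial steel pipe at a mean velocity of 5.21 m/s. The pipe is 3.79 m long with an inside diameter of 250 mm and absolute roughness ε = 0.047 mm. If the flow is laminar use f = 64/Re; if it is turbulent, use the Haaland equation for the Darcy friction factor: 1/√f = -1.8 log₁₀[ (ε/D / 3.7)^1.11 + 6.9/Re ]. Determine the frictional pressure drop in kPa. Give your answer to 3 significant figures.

ΔP ≈ 11.3 kPa

Reynolds number Re = ρVD/μ = 1260 · 5.21 · 0.25 / 1.12 = 1465.
Re < 2300 → laminar flow, so f = 64/Re = 64/1465 = 0.04368 (the turbulent correlation is not needed).
Darcy-Weisbach: ΔP = f(L/D)(ρV²/2) = 0.04368·(3.79/0.25)·(1260·5.21²/2) = 0.04368·15.16·1.71e+04 = 1.132e+04 Pa.
ΔP = 1.132e+04 Pa = 11.3 kPa.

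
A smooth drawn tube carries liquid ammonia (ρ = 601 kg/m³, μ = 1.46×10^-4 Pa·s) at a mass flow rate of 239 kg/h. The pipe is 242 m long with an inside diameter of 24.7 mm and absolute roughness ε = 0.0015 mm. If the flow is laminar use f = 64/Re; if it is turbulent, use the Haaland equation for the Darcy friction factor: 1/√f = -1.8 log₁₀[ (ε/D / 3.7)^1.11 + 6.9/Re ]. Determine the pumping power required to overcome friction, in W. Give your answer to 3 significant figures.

ṁ = 239 kg/h = 239/3600 = 0.06639 kg/s.
A = πD²/4 = π(0.0247)²/4 = 0.0004792 m²; mean velocity V = ṁ/(ρA) = 0.06639/(601 · 0.0004792) = 0.2305 m/s.
Reynolds number Re = ρVD/μ = 601 · 0.2305 · 0.0247 / 0.000146 = 2.344e+04.
Re > 4000 → turbulent. Relative roughness ε/D = 1.5e-06/0.0247 = 6.07e-05. Haaland: 1/√f = -1.8 log₁₀[(6.07e-05/3.7)^1.11 + 6.9/2.344e+04] = -1.8 log₁₀[4.88e-06 + 0.000294] = 6.343, so f = 0.02485.
Darcy-Weisbach: ΔP = f(L/D)(ρV²/2) = 0.02485·(242/0.0247)·(601·0.2305²/2) = 0.02485·9798·15.97 = 3889 Pa.
Q = ṁ/ρ = 0.06639/601 = 0.0001105 m³/s.
Pumping power P = QΔP = 0.0001105·3889 = 0.4296 W = 0.430 W.

P ≈ 0.430 W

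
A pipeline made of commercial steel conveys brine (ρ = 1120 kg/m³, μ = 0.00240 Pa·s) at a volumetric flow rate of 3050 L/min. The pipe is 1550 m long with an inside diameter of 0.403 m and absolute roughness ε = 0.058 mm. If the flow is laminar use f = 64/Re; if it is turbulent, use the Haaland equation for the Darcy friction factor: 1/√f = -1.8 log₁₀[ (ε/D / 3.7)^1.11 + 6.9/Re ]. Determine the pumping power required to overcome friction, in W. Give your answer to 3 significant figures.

P ≈ 339 W

Q = 3050 L/min = 3050/60000 = 0.05083 m³/s.
Cross-sectional area A = πD²/4 = π(0.403)²/4 = 0.1276 m²; mean velocity V = Q/A = 0.05083/0.1276 = 0.3985 m/s.
Reynolds number Re = ρVD/μ = 1120 · 0.3985 · 0.403 / 0.0024 = 7.495e+04.
Re > 4000 → turbulent. Relative roughness ε/D = 5.8e-05/0.403 = 0.000144. Haaland: 1/√f = -1.8 log₁₀[(0.000144/3.7)^1.11 + 6.9/7.495e+04] = -1.8 log₁₀[1.27e-05 + 9.21e-05] = 7.163, so f = 0.01949.
Darcy-Weisbach: ΔP = f(L/D)(ρV²/2) = 0.01949·(1550/0.403)·(1120·0.3985²/2) = 0.01949·3846·88.94 = 6666 Pa.
Pumping power P = QΔP = 0.05083·6666 = 338.9 W = 339 W.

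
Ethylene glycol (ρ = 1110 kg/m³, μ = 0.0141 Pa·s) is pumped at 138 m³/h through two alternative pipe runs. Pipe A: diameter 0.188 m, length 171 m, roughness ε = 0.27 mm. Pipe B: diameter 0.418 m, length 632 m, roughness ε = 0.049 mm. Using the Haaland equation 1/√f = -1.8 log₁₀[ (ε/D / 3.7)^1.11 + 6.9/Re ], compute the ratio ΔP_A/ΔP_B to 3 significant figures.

Pipe A: V = Q/A = 0.03833/0.02776 = 1.381 m/s; Re = 2.044e+04; ε/D = 0.00144; Haaland → f = 0.02834; ΔP_A = f(L/D)(ρV²/2) = 2.728e+04 Pa.
Pipe B: V = Q/A = 0.03833/0.1372 = 0.2793 m/s; Re = 9192; ε/D = 0.000117; Haaland → f = 0.03173; ΔP_B = f(L/D)(ρV²/2) = 2078 Pa.
ΔP_A/ΔP_B = 2.728e+04/2078 = 13.1.

ΔP_A/ΔP_B ≈ 13.1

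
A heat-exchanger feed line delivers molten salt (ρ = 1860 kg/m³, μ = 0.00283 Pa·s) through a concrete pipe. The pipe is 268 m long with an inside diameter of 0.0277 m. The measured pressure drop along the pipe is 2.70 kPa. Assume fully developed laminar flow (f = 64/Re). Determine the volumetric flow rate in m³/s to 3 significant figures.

Q ≈ 5.14×10^-5 m³/s

For laminar flow, f = 64/Re with Re = ρVD/μ, so Darcy-Weisbach reduces to ΔP = 32μLV/D². Solving for V: V = ΔP·D²/(32μL) = 2700·(0.0277)²/(32·0.00283·268) = 0.08536 m/s.
Check: Re = ρVD/μ = 1860·0.08536·0.0277/0.00283 = 1554 < 2300, so the laminar assumption holds.
Q = V·A = 0.08536·(π/4·0.0277²) = 5.144e-05 m³/s = 5.14×10^-5 m³/s.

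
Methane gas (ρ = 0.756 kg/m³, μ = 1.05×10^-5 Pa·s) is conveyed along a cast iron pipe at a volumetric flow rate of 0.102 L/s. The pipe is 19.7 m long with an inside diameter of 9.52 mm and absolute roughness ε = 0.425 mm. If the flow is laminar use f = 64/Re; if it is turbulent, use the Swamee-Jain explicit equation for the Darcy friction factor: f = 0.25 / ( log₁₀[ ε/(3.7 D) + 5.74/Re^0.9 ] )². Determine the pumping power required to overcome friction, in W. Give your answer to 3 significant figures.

Q = 0.102 L/s = 0.102/1000 = 0.000102 m³/s.
Cross-sectional area A = πD²/4 = π(0.00952)²/4 = 7.118e-05 m²; mean velocity V = Q/A = 0.000102/7.118e-05 = 1.433 m/s.
Reynolds number Re = ρVD/μ = 0.756 · 1.433 · 0.00952 / 1.05e-05 = 982.2.
Re < 2300 → laminar flow, so f = 64/Re = 64/982.2 = 0.06516 (the turbulent correlation is not needed).
Darcy-Weisbach: ΔP = f(L/D)(ρV²/2) = 0.06516·(19.7/0.00952)·(0.756·1.433²/2) = 0.06516·2069·0.7762 = 104.7 Pa.
Pumping power P = QΔP = 0.000102·104.7 = 0.01068 W = 0.0107 W.

P ≈ 0.0107 W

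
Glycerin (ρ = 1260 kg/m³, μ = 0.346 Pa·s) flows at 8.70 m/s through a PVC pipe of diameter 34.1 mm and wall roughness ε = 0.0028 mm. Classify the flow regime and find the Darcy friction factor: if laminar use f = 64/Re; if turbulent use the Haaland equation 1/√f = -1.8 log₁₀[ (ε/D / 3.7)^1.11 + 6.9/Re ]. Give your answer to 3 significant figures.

Re = ρVD/μ = 1260·8.7·0.0341/0.346 = 1080.
Re < 2300 → laminar, so f = 64/Re = 0.05924 (roughness is irrelevant in laminar flow).

f ≈ 0.0592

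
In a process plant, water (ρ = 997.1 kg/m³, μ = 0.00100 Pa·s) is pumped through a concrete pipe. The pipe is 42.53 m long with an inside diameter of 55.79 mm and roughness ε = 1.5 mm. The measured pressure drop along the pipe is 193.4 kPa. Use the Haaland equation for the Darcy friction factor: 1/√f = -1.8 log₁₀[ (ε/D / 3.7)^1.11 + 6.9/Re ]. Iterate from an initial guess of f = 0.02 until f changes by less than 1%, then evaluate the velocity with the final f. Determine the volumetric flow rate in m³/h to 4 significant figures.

Q ≈ 26.78 m³/h

Rearranging Darcy-Weisbach: V = √(2·ΔP·D/(f·L·ρ)). With ε/D = 0.0015/0.05579 = 0.0269, iterate starting from f = 0.02:
  f = 0.02 → V = √(2·1.934e+05·0.05579/(0.02·42.53·997.1)) = 5.044 m/s; Re = ρVD/μ = 2.806e+05; f → 0.05488
  f = 0.05488 → V = 3.045 m/s; Re = 1.694e+05; f → 0.05496
Converged (Δf/f < 1%). With the final f = 0.05496: V = √(2·1.934e+05·0.05579/(0.05496·42.53·997.1)) = 3.043 m/s.
Q = V·A = 3.043·(π/4·0.05579²) = 0.007438 m³/s = 26.78 m³/h.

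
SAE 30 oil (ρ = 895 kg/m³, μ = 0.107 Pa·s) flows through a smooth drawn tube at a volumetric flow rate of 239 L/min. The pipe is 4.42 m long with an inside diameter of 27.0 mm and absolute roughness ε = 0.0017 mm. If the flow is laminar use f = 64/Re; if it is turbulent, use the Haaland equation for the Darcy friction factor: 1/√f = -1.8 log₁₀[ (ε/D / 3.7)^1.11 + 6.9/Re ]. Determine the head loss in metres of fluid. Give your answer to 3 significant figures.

Q = 239 L/min = 239/60000 = 0.003983 m³/s.
Cross-sectional area A = πD²/4 = π(0.027)²/4 = 0.0005726 m²; mean velocity V = Q/A = 0.003983/0.0005726 = 6.957 m/s.
Reynolds number Re = ρVD/μ = 895 · 6.957 · 0.027 / 0.107 = 1571.
Re < 2300 → laminar flow, so f = 64/Re = 64/1571 = 0.04073 (the turbulent correlation is not needed).
Darcy-Weisbach: ΔP = f(L/D)(ρV²/2) = 0.04073·(4.42/0.027)·(895·6.957²/2) = 0.04073·163.7·2.166e+04 = 1.444e+05 Pa.
Head loss h_f = ΔP/(ρg) = 1.444e+05/(895·9.81) = 16.4 m.

h_f ≈ 16.4 m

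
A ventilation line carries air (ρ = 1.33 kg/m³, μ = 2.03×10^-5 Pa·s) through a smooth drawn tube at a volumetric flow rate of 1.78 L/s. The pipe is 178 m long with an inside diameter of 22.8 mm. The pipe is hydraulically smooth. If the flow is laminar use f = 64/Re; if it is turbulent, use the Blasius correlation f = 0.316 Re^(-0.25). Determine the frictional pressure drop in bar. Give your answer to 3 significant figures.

Q = 1.78 L/s = 1.78/1000 = 0.00178 m³/s.
Cross-sectional area A = πD²/4 = π(0.0228)²/4 = 0.0004083 m²; mean velocity V = Q/A = 0.00178/0.0004083 = 4.36 m/s.
Reynolds number Re = ρVD/μ = 1.33 · 4.36 · 0.0228 / 2.03e-05 = 6513.
Re > 4000 → turbulent. Smooth-pipe (Blasius): f = 0.316 Re^(-0.25) = 0.316/(6513)^0.25 = 0.03518.
Darcy-Weisbach: ΔP = f(L/D)(ρV²/2) = 0.03518·(178/0.0228)·(1.33·4.36²/2) = 0.03518·7807·12.64 = 3471 Pa.
ΔP = 3471 Pa = 0.0347 bar.

ΔP ≈ 0.0347 bar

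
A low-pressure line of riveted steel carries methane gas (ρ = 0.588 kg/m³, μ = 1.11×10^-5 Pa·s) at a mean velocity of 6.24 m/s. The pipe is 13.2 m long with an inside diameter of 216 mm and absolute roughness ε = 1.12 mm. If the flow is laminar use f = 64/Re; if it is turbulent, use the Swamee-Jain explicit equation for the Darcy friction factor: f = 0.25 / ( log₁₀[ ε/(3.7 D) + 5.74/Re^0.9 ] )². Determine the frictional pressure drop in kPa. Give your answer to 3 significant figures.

ΔP ≈ 0.0226 kPa

Reynolds number Re = ρVD/μ = 0.588 · 6.24 · 0.216 / 1.11e-05 = 7.14e+04.
Re > 4000 → turbulent. Relative roughness ε/D = 0.00112/0.216 = 0.00519. Swamee-Jain: f = 0.25/(log₁₀[0.00519/3.7 + 5.74/7.14e+04^0.9])² = 0.25/(log₁₀[0.0014 + 0.000246])² = 0.25/(-2.783)² = 0.03227.
Darcy-Weisbach: ΔP = f(L/D)(ρV²/2) = 0.03227·(13.2/0.216)·(0.588·6.24²/2) = 0.03227·61.11·11.45 = 22.58 Pa.
ΔP = 22.58 Pa = 0.0226 kPa.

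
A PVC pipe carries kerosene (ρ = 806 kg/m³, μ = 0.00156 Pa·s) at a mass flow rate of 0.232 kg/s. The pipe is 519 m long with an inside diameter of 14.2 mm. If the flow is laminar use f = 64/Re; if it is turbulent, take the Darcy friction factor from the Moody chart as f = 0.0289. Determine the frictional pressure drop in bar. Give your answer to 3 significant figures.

ΔP ≈ 14.1 bar

A = πD²/4 = π(0.0142)²/4 = 0.0001584 m²; mean velocity V = ṁ/(ρA) = 0.232/(806 · 0.0001584) = 1.818 m/s.
Reynolds number Re = ρVD/μ = 806 · 1.818 · 0.0142 / 0.00156 = 1.333e+04.
Re > 4000 → turbulent; use the Moody-chart value f = 0.0289.
Darcy-Weisbach: ΔP = f(L/D)(ρV²/2) = 0.0289·(519/0.0142)·(806·1.818²/2) = 0.0289·3.655e+04·1331 = 1.406e+06 Pa.
ΔP = 1.406e+06 Pa = 14.1 bar.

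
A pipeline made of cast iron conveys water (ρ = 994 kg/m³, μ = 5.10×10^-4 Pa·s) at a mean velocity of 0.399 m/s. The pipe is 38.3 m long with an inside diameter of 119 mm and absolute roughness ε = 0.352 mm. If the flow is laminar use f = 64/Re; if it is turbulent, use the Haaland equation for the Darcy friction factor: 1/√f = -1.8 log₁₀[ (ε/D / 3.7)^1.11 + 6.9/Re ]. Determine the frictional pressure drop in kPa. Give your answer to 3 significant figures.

Reynolds number Re = ρVD/μ = 994 · 0.399 · 0.119 / 0.00051 = 9.254e+04.
Re > 4000 → turbulent. Relative roughness ε/D = 0.000352/0.119 = 0.00296. Haaland: 1/√f = -1.8 log₁₀[(0.00296/3.7)^1.11 + 6.9/9.254e+04] = -1.8 log₁₀[0.000365 + 7.46e-05] = 6.043, so f = 0.02739.
Darcy-Weisbach: ΔP = f(L/D)(ρV²/2) = 0.02739·(38.3/0.119)·(994·0.399²/2) = 0.02739·321.8·79.12 = 697.4 Pa.
ΔP = 697.4 Pa = 0.697 kPa.

ΔP ≈ 0.697 kPa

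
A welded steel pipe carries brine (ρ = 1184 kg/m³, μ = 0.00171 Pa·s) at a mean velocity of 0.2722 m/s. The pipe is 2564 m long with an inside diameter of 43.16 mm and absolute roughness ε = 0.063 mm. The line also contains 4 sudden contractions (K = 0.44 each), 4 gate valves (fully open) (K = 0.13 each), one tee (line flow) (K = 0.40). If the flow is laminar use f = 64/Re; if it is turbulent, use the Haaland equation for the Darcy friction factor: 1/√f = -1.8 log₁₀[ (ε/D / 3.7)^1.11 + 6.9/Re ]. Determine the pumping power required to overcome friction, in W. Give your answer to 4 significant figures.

Reynolds number Re = ρVD/μ = 1184 · 0.2722 · 0.04316 / 0.00171 = 8134.
Re > 4000 → turbulent. Relative roughness ε/D = 6.3e-05/0.04316 = 0.00146. Haaland: 1/√f = -1.8 log₁₀[(0.00146/3.7)^1.11 + 6.9/8134] = -1.8 log₁₀[0.000167 + 0.000848] = 5.388, so f = 0.03444.
Total minor-loss coefficient ΣK = 4·0.44 + 4·0.13 + 1·0.4 = 2.68.
ΔP = [f·L/D + ΣK]·(ρV²/2) = [0.03444·2564/0.04316 + 2.68]·(1184·0.2722²/2) = [2046 + 2.68]·43.86 = 8.986e+04 Pa.
Q = V·A = 0.2722·0.001463 = 0.0003982 m³/s.
Pumping power P = QΔP = 0.0003982·8.986e+04 = 35.786 W = 35.79 W.

P ≈ 35.79 W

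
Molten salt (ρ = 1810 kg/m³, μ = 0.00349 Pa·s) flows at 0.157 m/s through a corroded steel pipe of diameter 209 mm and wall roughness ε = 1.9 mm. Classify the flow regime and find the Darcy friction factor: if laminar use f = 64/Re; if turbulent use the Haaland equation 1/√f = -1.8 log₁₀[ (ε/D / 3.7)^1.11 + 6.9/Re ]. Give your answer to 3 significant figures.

Re = ρVD/μ = 1810·0.157·0.209/0.00349 = 1.702e+04.
Re > 4000 → turbulent. ε/D = 0.0019/0.209 = 0.00909; Haaland: 1/√f = -1.8 log₁₀[0.00127 + 0.000405] = 4.997, so f = 0.04005.

f ≈ 0.0400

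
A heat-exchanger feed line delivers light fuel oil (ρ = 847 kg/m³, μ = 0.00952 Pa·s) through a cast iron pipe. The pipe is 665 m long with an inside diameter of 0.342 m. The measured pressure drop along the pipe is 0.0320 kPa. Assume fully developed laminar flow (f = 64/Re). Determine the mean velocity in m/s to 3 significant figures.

For laminar flow, f = 64/Re with Re = ρVD/μ, so Darcy-Weisbach reduces to ΔP = 32μLV/D². Solving for V: V = ΔP·D²/(32μL) = 32·(0.342)²/(32·0.00952·665) = 0.01848 m/s.
Check: Re = ρVD/μ = 847·0.01848·0.342/0.00952 = 562.2 < 2300, so the laminar assumption holds.

V ≈ 0.0185 m/s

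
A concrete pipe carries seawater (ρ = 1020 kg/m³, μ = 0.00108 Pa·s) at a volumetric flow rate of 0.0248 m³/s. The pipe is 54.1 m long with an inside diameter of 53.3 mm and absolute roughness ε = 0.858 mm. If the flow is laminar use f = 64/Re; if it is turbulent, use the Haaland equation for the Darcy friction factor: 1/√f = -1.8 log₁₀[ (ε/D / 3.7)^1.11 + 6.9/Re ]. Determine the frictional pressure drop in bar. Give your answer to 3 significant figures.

Cross-sectional area A = πD²/4 = π(0.0533)²/4 = 0.002231 m²; mean velocity V = Q/A = 0.0248/0.002231 = 11.11 m/s.
Reynolds number Re = ρVD/μ = 1020 · 11.11 · 0.0533 / 0.00108 = 5.595e+05.
Re > 4000 → turbulent. Relative roughness ε/D = 0.000858/0.0533 = 0.0161. Haaland: 1/√f = -1.8 log₁₀[(0.0161/3.7)^1.11 + 6.9/5.595e+05] = -1.8 log₁₀[0.00239 + 1.23e-05] = 4.714, so f = 0.045.
Darcy-Weisbach: ΔP = f(L/D)(ρV²/2) = 0.045·(54.1/0.0533)·(1020·11.11²/2) = 0.045·1015·6.301e+04 = 2.878e+06 Pa.
ΔP = 2.878e+06 Pa = 28.8 bar.

ΔP ≈ 28.8 bar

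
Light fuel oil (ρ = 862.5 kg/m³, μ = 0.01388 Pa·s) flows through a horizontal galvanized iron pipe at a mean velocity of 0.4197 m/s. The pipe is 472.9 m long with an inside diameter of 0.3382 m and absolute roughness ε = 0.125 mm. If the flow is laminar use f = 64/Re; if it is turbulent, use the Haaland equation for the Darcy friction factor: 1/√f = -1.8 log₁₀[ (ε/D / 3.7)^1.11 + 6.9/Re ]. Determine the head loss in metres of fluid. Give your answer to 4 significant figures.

Reynolds number Re = ρVD/μ = 862.5 · 0.4197 · 0.3382 / 0.0139 = 8820.
Re > 4000 → turbulent. Relative roughness ε/D = 0.000125/0.3382 = 0.00037. Haaland: 1/√f = -1.8 log₁₀[(0.00037/3.7)^1.11 + 6.9/8820] = -1.8 log₁₀[3.63e-05 + 0.000782] = 5.557, so f = 0.03239.
Darcy-Weisbach: ΔP = f(L/D)(ρV²/2) = 0.03239·(472.9/0.3382)·(862.5·0.4197²/2) = 0.03239·1398·75.96 = 3440 Pa.
Head loss h_f = ΔP/(ρg) = 3440/(862.5·9.81) = 0.4066 m.

h_f ≈ 0.4066 m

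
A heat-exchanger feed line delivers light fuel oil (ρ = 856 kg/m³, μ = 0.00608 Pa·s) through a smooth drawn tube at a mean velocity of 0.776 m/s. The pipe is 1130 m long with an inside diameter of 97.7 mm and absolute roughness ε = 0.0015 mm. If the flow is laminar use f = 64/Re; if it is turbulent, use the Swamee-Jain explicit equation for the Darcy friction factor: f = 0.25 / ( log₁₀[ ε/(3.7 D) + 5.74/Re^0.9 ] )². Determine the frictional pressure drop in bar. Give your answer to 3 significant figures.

Reynolds number Re = ρVD/μ = 856 · 0.776 · 0.0977 / 0.00608 = 1.067e+04.
Re > 4000 → turbulent. Relative roughness ε/D = 1.5e-06/0.0977 = 1.54e-05. Swamee-Jain: f = 0.25/(log₁₀[1.54e-05/3.7 + 5.74/1.067e+04^0.9])² = 0.25/(log₁₀[4.15e-06 + 0.00136])² = 0.25/(-2.865)² = 0.03045.
Darcy-Weisbach: ΔP = f(L/D)(ρV²/2) = 0.03045·(1130/0.0977)·(856·0.776²/2) = 0.03045·1.157e+04·257.7 = 9.077e+04 Pa.
ΔP = 9.077e+04 Pa = 0.908 bar.

ΔP ≈ 0.908 bar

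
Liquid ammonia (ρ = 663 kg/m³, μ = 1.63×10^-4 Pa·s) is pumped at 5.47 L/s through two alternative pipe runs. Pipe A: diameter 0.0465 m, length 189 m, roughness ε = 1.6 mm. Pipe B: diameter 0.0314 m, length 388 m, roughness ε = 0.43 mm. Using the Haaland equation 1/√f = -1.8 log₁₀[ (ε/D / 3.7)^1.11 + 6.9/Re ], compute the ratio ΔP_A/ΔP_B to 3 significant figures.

ΔP_A/ΔP_B ≈ 0.0979

Pipe A: V = Q/A = 0.00547/0.001698 = 3.221 m/s; Re = 6.092e+05; ε/D = 0.0344; Haaland → f = 0.06074; ΔP_A = f(L/D)(ρV²/2) = 8.491e+05 Pa.
Pipe B: V = Q/A = 0.00547/0.0007744 = 7.064 m/s; Re = 9.022e+05; ε/D = 0.0137; Haaland → f = 0.04242; ΔP_B = f(L/D)(ρV²/2) = 8.67e+06 Pa.
ΔP_A/ΔP_B = 8.491e+05/8.67e+06 = 0.0979.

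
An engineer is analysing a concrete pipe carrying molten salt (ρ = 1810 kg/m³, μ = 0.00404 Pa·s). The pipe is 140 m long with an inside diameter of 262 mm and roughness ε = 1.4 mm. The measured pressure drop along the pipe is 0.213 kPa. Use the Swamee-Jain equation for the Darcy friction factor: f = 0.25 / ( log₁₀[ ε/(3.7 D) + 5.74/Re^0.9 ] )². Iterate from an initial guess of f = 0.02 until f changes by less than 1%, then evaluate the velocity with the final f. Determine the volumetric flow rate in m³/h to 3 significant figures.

Q ≈ 21.1 m³/h

Rearranging Darcy-Weisbach: V = √(2·ΔP·D/(f·L·ρ)). With ε/D = 0.0014/0.262 = 0.00534, iterate starting from f = 0.02:
  f = 0.02 → V = √(2·213·0.262/(0.02·140·1810)) = 0.1484 m/s; Re = ρVD/μ = 1.742e+04; f → 0.03602
  f = 0.03602 → V = 0.1106 m/s; Re = 1.298e+04; f → 0.03734
  f = 0.03734 → V = 0.1086 m/s; Re = 1.275e+04; f → 0.03743
Converged (Δf/f < 1%). With the final f = 0.03743: V = √(2·213·0.262/(0.03743·140·1810)) = 0.1085 m/s.
Q = V·A = 0.1085·(π/4·0.262²) = 0.005849 m³/s = 21.1 m³/h.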